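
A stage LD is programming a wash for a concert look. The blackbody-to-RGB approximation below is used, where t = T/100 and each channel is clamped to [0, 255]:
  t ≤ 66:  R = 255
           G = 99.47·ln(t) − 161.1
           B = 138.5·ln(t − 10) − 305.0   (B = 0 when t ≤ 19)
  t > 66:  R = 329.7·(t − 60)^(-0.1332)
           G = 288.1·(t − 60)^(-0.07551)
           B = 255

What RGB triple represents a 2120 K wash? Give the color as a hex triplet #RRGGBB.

t = 2120/100 = 21.2; the t ≤ 66 branch applies.
R = 255 by definition for t ≤ 66.
G = 99.47·ln 21.2 − 161.1 = 99.47·3.0540 − 161.1 = 142.681.
B = 138.5·ln(21.2 − 10) − 305.0 = 138.5·ln 11.2 − 305.0 = 138.5·2.4159 − 305.0 = 29.604.
Rounded: (255, 143, 30).
In hex: #FF8F1E.

#FF8F1E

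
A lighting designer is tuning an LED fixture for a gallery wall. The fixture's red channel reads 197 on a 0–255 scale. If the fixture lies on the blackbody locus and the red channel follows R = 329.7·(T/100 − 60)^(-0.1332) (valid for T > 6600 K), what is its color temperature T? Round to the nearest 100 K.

10800 K

(t − 60)^(-0.1332) = 197/329.7 = 0.59751.
t − 60 = 0.59751^(1/-0.1332) = 0.59751^(-7.508) = 47.761, so t = 107.761.
T = 100·t = 10776 K → 10800 K to the nearest 100 K.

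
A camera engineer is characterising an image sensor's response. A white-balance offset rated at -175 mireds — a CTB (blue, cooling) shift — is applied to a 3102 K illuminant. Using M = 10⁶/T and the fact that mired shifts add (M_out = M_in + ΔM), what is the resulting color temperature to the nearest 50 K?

M_in = 10⁶/3102 = 322.37 mireds.
M_out = 322.37 + (-175) = 147.37 mireds.
T_out = 10⁶/147.37 = 6785.5 K → 6800 K.

6800 K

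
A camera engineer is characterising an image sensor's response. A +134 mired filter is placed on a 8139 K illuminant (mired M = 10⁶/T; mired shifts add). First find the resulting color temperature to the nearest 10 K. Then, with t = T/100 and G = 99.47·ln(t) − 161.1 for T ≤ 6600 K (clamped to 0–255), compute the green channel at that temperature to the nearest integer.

M_in = 10⁶/8139 = 122.87; M_out = 122.87 + (+134) = 256.87.
T_out = 10⁶/256.87 = 3893.1 K → 3890 K; t = 38.9.
G = 99.47·ln 38.9 − 161.1 = 99.47·3.6610 − 161.1 = 203.059.
Rounded: 203.

203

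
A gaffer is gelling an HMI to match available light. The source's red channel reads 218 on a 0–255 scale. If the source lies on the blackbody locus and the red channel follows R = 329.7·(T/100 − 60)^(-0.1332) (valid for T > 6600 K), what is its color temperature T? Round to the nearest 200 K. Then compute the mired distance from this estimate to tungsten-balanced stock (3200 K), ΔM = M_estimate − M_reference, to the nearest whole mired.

-191 mireds

(t − 60)^(-0.1332) = 218/329.7 = 0.66121.
t − 60 = 0.66121^(1/-0.1332) = 0.66121^(-7.508) = 22.326, so t = 82.326.
T = 100·t = 8233 K → 8200 K to the nearest 200 K.
M_estimate = 10⁶/8200 = 121.95; M_reference = 10⁶/3200 = 312.50.
ΔM = 121.95 − 312.50 = -190.55 → -191 mireds.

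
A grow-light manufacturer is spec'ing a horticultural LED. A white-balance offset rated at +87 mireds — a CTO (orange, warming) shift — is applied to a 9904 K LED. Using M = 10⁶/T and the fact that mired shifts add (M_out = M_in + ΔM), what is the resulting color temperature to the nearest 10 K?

M_in = 10⁶/9904 = 100.97 mireds.
M_out = 100.97 + (+87) = 187.97 mireds.
T_out = 10⁶/187.97 = 5320.0 K → 5320 K.

5320 K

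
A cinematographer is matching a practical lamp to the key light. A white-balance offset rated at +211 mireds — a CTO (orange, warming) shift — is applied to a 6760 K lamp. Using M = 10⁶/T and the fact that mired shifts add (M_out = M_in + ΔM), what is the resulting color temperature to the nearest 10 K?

M_in = 10⁶/6760 = 147.93 mireds.
M_out = 147.93 + (+211) = 358.93 mireds.
T_out = 10⁶/358.93 = 2786.1 K → 2790 K.

2790 K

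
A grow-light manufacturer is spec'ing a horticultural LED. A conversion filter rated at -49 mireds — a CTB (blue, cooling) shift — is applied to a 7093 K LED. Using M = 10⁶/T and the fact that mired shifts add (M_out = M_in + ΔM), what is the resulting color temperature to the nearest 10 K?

10870 K

M_in = 10⁶/7093 = 140.98 mireds.
M_out = 140.98 + (-49) = 91.98 mireds.
T_out = 10⁶/91.98 = 10871.4 K → 10870 K.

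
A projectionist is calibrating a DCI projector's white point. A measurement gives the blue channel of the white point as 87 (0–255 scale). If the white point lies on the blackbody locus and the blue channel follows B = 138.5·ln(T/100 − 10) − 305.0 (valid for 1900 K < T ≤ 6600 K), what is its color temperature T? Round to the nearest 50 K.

2700 K

ln(t − 10) = (87 + 305.0) / 138.5 = 2.8303.
t − 10 = e^2.8303 = 16.951, so t = 26.951.
T = 100·t = 2695 K → 2700 K to the nearest 50 K.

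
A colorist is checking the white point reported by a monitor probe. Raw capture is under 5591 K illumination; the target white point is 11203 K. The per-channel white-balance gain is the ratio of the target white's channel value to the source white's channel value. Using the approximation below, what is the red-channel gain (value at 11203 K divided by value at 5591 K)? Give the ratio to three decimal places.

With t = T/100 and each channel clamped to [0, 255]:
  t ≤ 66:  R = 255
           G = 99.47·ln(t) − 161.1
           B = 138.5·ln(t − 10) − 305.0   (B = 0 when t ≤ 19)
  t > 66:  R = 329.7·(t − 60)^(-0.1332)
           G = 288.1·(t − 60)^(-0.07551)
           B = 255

0.764

At 5591 K (t = 55.91):
  R = 255 by definition for t ≤ 66.
At 11203 K (t = 112.03):
  R = 329.7·(112.03 − 60)^(-0.1332) = 329.7·52.03^(-0.1332) = 329.7·0.59074 = 194.766.
Gain = 194.766 / 255.000 = 0.7638 → 0.764.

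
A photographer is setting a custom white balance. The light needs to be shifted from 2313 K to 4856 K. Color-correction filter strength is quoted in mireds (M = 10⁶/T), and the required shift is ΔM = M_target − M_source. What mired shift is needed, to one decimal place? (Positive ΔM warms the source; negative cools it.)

M_source = 10⁶/2313 = 432.339; M_target = 10⁶/4856 = 205.931.
ΔM = 205.931 − 432.339 = -226.408 → -226.4 mireds, a cooling shift.

-226.4 mireds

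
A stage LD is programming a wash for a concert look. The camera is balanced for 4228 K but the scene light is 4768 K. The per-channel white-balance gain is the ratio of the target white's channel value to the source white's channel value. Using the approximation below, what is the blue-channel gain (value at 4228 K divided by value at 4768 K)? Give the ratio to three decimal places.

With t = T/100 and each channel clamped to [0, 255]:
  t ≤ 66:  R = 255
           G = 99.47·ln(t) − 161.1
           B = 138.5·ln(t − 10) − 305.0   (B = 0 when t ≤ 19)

At 4768 K (t = 47.68):
  B = 138.5·ln(47.68 − 10) − 305.0 = 138.5·ln 37.68 − 305.0 = 138.5·3.6291 − 305.0 = 197.634.
At 4228 K (t = 42.28):
  B = 138.5·ln(42.28 − 10) − 305.0 = 138.5·ln 32.28 − 305.0 = 138.5·3.4744 − 305.0 = 176.211.
Gain = 176.211 / 197.634 = 0.8916 → 0.892.

0.892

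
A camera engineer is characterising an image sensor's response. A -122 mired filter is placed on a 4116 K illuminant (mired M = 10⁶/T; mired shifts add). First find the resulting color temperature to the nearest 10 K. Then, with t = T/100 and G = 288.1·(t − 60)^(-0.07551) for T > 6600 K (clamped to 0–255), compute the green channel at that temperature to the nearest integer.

M_in = 10⁶/4116 = 242.95; M_out = 242.95 + (-122) = 120.95.
T_out = 10⁶/120.95 = 8267.6 K → 8270 K; t = 82.7.
G = 288.1·(82.7 − 60)^(-0.07551) = 288.1·22.7^(-0.07551) = 288.1·0.78996 = 227.588.
Rounded: 228.

228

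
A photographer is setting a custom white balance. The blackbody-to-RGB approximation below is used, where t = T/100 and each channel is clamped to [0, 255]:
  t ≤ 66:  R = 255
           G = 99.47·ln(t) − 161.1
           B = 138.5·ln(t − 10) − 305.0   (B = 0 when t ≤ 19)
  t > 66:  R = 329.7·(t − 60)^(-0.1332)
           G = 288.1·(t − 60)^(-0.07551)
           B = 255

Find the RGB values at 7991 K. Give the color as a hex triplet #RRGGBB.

t = 7991/100 = 79.91; the t > 66 branch applies.
R = 329.7·(79.91 − 60)^(-0.1332) = 329.7·19.91^(-0.1332) = 329.7·0.67137 = 221.352.
G = 288.1·(79.91 − 60)^(-0.07551) = 288.1·19.91^(-0.07551) = 288.1·0.79782 = 229.853.
B = 255 by definition for t > 66.
Rounded: (221, 230, 255).
In hex: #DDE6FF.

#DDE6FF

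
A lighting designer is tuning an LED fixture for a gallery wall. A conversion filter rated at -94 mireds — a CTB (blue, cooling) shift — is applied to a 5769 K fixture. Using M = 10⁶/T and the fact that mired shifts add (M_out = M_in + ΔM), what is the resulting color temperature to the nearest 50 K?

M_in = 10⁶/5769 = 173.34 mireds.
M_out = 173.34 + (-94) = 79.34 mireds.
T_out = 10⁶/79.34 = 12603.9 K → 12600 K.

12600 K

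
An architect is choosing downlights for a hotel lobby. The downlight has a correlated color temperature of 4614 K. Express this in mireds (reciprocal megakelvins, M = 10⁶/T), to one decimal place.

216.7 mireds

M = 10⁶ / 4614 = 216.732 → 216.7 mireds.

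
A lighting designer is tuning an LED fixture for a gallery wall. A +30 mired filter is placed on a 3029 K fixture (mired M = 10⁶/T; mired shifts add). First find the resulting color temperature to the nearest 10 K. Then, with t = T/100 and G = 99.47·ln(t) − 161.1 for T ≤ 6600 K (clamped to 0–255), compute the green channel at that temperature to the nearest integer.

170

M_in = 10⁶/3029 = 330.14; M_out = 330.14 + (+30) = 360.14.
T_out = 10⁶/360.14 = 2776.7 K → 2780 K; t = 27.8.
G = 99.47·ln 27.8 − 161.1 = 99.47·3.3250 − 161.1 = 169.641.
Rounded: 170.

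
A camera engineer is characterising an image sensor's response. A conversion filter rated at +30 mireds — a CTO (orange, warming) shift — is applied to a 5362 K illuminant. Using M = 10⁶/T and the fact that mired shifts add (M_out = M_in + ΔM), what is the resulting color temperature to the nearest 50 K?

M_in = 10⁶/5362 = 186.50 mireds.
M_out = 186.50 + (+30) = 216.50 mireds.
T_out = 10⁶/216.50 = 4619.0 K → 4600 K.

4600 K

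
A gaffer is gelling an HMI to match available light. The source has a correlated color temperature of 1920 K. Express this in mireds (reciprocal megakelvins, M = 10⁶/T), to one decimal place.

M = 10⁶ / 1920 = 520.833 → 520.8 mireds.

520.8 mireds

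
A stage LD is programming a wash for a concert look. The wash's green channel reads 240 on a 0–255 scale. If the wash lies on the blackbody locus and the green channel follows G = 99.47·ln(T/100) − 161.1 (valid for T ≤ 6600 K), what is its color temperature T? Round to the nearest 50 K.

5650 K

ln t = (240 + 161.1) / 99.47 = 4.0324.
t = e^4.0324 = 56.394.
T = 100·t = 5639 K → 5650 K to the nearest 50 K.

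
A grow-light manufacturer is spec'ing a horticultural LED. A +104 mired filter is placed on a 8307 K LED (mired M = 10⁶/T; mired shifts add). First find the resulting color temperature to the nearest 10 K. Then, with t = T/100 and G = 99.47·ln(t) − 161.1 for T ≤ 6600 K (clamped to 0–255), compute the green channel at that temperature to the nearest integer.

217

M_in = 10⁶/8307 = 120.38; M_out = 120.38 + (+104) = 224.38.
T_out = 10⁶/224.38 = 4456.7 K → 4460 K; t = 44.6.
G = 99.47·ln 44.6 − 161.1 = 99.47·3.7977 − 161.1 = 216.661.
Rounded: 217.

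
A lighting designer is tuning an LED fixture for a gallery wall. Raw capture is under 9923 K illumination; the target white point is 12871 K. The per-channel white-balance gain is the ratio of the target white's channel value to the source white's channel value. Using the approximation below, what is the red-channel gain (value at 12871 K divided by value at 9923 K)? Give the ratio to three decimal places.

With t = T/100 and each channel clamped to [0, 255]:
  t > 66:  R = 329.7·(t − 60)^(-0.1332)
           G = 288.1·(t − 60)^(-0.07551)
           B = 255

0.928

At 9923 K (t = 99.23):
  R = 329.7·(99.23 − 60)^(-0.1332) = 329.7·39.23^(-0.1332) = 329.7·0.61338 = 202.232.
At 12871 K (t = 128.71):
  R = 329.7·(128.71 − 60)^(-0.1332) = 329.7·68.71^(-0.1332) = 329.7·0.56926 = 187.684.
Gain = 187.684 / 202.232 = 0.9281 → 0.928.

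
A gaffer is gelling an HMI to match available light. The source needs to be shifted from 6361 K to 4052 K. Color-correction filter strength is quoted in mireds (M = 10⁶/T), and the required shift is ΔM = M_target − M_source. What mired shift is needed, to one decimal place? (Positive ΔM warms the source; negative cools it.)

+89.6 mireds

M_source = 10⁶/6361 = 157.208; M_target = 10⁶/4052 = 246.792.
ΔM = 246.792 − 157.208 = 89.584 → +89.6 mireds, a warming shift.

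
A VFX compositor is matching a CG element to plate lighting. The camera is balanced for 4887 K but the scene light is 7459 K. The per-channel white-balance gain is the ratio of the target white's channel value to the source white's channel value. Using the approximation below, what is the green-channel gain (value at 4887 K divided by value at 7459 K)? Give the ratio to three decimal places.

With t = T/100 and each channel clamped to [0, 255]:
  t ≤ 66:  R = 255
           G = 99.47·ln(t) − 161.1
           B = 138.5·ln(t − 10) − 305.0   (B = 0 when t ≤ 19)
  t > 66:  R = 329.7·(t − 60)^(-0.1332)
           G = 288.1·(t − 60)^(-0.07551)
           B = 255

0.959

At 7459 K (t = 74.59):
  G = 288.1·(74.59 − 60)^(-0.07551) = 288.1·14.59^(-0.07551) = 288.1·0.81677 = 235.313.
At 4887 K (t = 48.87):
  G = 99.47·ln 48.87 − 161.1 = 99.47·3.8892 − 161.1 = 225.755.
Gain = 225.755 / 235.313 = 0.9594 → 0.959.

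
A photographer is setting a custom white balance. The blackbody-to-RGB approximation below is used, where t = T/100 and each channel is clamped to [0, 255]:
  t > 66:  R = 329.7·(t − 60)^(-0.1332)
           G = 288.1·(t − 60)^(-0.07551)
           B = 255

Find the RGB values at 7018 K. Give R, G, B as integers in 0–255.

t = 7018/100 = 70.18; the t > 66 branch applies.
R = 329.7·(70.18 − 60)^(-0.1332) = 329.7·10.18^(-0.1332) = 329.7·0.73412 = 242.040.
G = 288.1·(70.18 − 60)^(-0.07551) = 288.1·10.18^(-0.07551) = 288.1·0.83928 = 241.796.
B = 255 by definition for t > 66.
Rounded: (242, 242, 255).

R=242, G=242, B=255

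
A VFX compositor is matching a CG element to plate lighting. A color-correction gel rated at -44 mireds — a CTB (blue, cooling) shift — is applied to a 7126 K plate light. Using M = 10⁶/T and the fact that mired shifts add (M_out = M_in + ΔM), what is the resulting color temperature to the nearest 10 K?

M_in = 10⁶/7126 = 140.33 mireds.
M_out = 140.33 + (-44) = 96.33 mireds.
T_out = 10⁶/96.33 = 10380.9 K → 10380 K.

10380 K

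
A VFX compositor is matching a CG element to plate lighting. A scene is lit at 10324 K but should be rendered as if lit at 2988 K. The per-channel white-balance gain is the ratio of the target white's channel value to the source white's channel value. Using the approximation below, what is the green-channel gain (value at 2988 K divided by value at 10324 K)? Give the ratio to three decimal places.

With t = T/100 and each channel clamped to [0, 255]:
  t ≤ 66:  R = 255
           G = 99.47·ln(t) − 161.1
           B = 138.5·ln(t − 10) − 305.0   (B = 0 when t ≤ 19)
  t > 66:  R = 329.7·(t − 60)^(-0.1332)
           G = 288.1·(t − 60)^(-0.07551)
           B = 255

At 10324 K (t = 103.24):
  G = 288.1·(103.24 − 60)^(-0.07551) = 288.1·43.24^(-0.07551) = 288.1·0.75244 = 216.779.
At 2988 K (t = 29.88):
  G = 99.47·ln 29.88 − 161.1 = 99.47·3.3972 − 161.1 = 176.818.
Gain = 176.818 / 216.779 = 0.8157 → 0.816.

0.816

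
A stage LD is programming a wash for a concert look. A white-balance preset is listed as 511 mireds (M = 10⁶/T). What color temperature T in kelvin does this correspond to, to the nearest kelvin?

1957 K

T = 10⁶ / 511 = 1956.95 K → 1957 K.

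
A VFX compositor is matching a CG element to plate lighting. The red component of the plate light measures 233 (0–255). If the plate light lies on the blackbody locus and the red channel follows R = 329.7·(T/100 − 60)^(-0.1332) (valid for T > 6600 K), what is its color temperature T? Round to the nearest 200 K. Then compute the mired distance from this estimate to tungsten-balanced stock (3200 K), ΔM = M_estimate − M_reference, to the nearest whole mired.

(t − 60)^(-0.1332) = 233/329.7 = 0.70670.
t − 60 = 0.70670^(1/-0.1332) = 0.70670^(-7.508) = 13.547, so t = 73.547.
T = 100·t = 7355 K → 7400 K to the nearest 200 K.
M_estimate = 10⁶/7400 = 135.14; M_reference = 10⁶/3200 = 312.50.
ΔM = 135.14 − 312.50 = -177.36 → -177 mireds.

-177 mireds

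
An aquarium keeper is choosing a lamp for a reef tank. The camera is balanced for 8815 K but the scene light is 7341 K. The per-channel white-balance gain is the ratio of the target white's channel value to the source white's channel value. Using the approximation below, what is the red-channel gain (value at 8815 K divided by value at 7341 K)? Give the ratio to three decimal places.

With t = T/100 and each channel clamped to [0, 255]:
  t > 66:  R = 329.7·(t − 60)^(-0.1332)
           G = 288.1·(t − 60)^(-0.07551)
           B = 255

At 7341 K (t = 73.41):
  R = 329.7·(73.41 − 60)^(-0.1332) = 329.7·13.41^(-0.1332) = 329.7·0.70766 = 233.316.
At 8815 K (t = 88.15):
  R = 329.7·(88.15 − 60)^(-0.1332) = 329.7·28.15^(-0.1332) = 329.7·0.64111 = 211.372.
Gain = 211.372 / 233.316 = 0.9059 → 0.906.

0.906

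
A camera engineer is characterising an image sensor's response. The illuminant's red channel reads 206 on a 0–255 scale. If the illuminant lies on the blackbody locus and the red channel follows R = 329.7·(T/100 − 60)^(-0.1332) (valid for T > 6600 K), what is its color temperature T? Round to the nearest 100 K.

9400 K

(t − 60)^(-0.1332) = 206/329.7 = 0.62481.
t − 60 = 0.62481^(1/-0.1332) = 0.62481^(-7.508) = 34.152, so t = 94.152.
T = 100·t = 9415 K → 9400 K to the nearest 100 K.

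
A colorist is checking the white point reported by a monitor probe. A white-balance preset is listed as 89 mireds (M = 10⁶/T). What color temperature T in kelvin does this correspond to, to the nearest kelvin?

T = 10⁶ / 89 = 11235.96 K → 11236 K.

11236 K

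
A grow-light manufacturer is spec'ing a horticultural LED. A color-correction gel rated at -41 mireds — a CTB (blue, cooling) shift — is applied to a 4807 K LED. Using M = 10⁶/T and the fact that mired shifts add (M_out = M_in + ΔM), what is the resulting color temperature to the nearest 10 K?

5990 K

M_in = 10⁶/4807 = 208.03 mireds.
M_out = 208.03 + (-41) = 167.03 mireds.
T_out = 10⁶/167.03 = 5987.0 K → 5990 K.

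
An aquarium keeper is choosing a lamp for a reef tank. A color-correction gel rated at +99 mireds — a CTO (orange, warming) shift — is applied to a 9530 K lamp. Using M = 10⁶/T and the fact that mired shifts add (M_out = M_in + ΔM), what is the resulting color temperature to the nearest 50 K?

4900 K

M_in = 10⁶/9530 = 104.93 mireds.
M_out = 104.93 + (+99) = 203.93 mireds.
T_out = 10⁶/203.93 = 4903.6 K → 4900 K.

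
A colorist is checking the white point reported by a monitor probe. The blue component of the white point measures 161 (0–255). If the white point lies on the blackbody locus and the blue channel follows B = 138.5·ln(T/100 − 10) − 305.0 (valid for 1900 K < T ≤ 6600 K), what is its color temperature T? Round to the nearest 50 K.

ln(t − 10) = (161 + 305.0) / 138.5 = 3.3646.
t − 10 = e^3.3646 = 28.923, so t = 38.923.
T = 100·t = 3892 K → 3900 K to the nearest 50 K.

3900 K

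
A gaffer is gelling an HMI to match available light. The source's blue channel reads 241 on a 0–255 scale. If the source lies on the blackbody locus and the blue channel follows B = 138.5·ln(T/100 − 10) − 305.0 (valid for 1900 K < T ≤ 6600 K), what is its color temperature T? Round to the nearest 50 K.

6150 K

ln(t − 10) = (241 + 305.0) / 138.5 = 3.9422.
t − 10 = e^3.9422 = 51.534, so t = 61.534.
T = 100·t = 6153 K → 6150 K to the nearest 50 K.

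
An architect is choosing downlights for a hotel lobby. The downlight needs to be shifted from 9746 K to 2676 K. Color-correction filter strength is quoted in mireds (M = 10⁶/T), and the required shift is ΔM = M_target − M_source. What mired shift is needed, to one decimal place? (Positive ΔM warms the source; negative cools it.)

M_source = 10⁶/9746 = 102.606; M_target = 10⁶/2676 = 373.692.
ΔM = 373.692 − 102.606 = 271.086 → +271.1 mireds, a warming shift.

+271.1 mireds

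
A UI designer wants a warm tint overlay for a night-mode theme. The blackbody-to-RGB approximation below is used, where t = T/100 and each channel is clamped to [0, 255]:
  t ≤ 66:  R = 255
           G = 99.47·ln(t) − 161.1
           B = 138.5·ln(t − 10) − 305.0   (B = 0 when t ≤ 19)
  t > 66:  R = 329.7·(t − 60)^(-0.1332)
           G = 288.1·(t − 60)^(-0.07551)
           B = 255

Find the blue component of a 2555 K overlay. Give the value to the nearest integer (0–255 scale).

t = 2555/100 = 25.55; the t ≤ 66 branch applies.
B = 138.5·ln(25.55 − 10) − 305.0 = 138.5·ln 15.55 − 305.0 = 138.5·2.7441 − 305.0 = 75.052.
Rounded: 75.

75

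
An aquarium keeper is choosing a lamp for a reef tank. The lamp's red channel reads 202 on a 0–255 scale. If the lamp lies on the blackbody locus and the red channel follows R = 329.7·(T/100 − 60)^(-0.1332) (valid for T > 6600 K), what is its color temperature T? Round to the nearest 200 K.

10000 K

(t − 60)^(-0.1332) = 202/329.7 = 0.61268.
t − 60 = 0.61268^(1/-0.1332) = 0.61268^(-7.508) = 39.569, so t = 99.569.
T = 100·t = 9957 K → 10000 K to the nearest 200 K.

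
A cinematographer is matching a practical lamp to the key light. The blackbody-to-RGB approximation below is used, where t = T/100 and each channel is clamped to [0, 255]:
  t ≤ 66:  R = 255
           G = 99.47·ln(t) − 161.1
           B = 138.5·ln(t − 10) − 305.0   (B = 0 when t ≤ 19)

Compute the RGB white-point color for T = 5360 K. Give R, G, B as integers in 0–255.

t = 5360/100 = 53.6; the t ≤ 66 branch applies.
R = 255 by definition for t ≤ 66.
G = 99.47·ln 53.6 − 161.1 = 99.47·3.9815 − 161.1 = 234.945.
B = 138.5·ln(53.6 − 10) − 305.0 = 138.5·ln 43.6 − 305.0 = 138.5·3.7751 − 305.0 = 217.845.
Rounded: (255, 235, 218).

R=255, G=235, B=218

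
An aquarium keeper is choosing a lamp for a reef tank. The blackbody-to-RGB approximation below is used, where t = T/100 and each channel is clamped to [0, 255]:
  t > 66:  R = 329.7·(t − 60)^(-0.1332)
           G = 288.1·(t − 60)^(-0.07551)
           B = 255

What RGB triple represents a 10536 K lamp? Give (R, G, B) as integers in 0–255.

(198, 216, 255)

t = 10536/100 = 105.36; the t > 66 branch applies.
R = 329.7·(105.36 − 60)^(-0.1332) = 329.7·45.36^(-0.1332) = 329.7·0.60163 = 198.358.
G = 288.1·(105.36 − 60)^(-0.07551) = 288.1·45.36^(-0.07551) = 288.1·0.74973 = 215.997.
B = 255 by definition for t > 66.
Rounded: (198, 216, 255).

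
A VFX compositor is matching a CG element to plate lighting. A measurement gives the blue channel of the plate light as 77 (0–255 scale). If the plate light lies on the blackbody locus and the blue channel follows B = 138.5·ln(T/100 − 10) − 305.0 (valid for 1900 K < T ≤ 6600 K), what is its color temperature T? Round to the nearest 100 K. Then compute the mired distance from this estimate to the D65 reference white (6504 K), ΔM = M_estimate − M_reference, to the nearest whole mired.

ln(t − 10) = (77 + 305.0) / 138.5 = 2.7581.
t − 10 = e^2.7581 = 15.770, so t = 25.770.
T = 100·t = 2577 K → 2600 K to the nearest 100 K.
M_estimate = 10⁶/2600 = 384.62; M_reference = 10⁶/6504 = 153.75.
ΔM = 384.62 − 153.75 = 230.86 → +231 mireds.

+231 mireds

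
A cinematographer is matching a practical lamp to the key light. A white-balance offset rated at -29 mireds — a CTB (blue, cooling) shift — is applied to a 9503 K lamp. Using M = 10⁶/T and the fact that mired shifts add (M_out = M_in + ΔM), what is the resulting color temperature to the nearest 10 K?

13120 K

M_in = 10⁶/9503 = 105.23 mireds.
M_out = 105.23 + (-29) = 76.23 mireds.
T_out = 10⁶/76.23 = 13118.2 K → 13120 K.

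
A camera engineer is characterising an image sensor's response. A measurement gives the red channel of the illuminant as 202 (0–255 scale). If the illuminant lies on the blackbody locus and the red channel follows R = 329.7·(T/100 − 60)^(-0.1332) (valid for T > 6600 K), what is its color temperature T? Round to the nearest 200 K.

10000 K

(t − 60)^(-0.1332) = 202/329.7 = 0.61268.
t − 60 = 0.61268^(1/-0.1332) = 0.61268^(-7.508) = 39.569, so t = 99.569.
T = 100·t = 9957 K → 10000 K to the nearest 200 K.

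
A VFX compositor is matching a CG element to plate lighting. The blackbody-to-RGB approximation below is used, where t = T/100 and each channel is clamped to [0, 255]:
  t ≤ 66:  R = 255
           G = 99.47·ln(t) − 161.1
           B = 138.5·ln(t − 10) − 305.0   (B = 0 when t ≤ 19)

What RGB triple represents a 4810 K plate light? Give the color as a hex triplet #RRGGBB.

#FFE0C7

t = 4810/100 = 48.1; the t ≤ 66 branch applies.
R = 255 by definition for t ≤ 66.
G = 99.47·ln 48.1 − 161.1 = 99.47·3.8733 − 161.1 = 224.175.
B = 138.5·ln(48.1 − 10) − 305.0 = 138.5·ln 38.1 − 305.0 = 138.5·3.6402 − 305.0 = 199.170.
Rounded: (255, 224, 199).
In hex: #FFE0C7.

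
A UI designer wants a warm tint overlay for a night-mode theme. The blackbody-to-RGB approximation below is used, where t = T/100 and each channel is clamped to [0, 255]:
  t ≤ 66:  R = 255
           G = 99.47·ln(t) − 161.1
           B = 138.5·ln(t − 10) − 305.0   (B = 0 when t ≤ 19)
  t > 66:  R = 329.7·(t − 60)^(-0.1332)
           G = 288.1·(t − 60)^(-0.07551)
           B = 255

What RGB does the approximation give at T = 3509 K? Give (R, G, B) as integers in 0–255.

t = 3509/100 = 35.09; the t ≤ 66 branch applies.
R = 255 by definition for t ≤ 66.
G = 99.47·ln 35.09 − 161.1 = 99.47·3.5579 − 161.1 = 192.806.
B = 138.5·ln(35.09 − 10) − 305.0 = 138.5·ln 25.09 − 305.0 = 138.5·3.2225 − 305.0 = 141.312.
Rounded: (255, 193, 141).

(255, 193, 141)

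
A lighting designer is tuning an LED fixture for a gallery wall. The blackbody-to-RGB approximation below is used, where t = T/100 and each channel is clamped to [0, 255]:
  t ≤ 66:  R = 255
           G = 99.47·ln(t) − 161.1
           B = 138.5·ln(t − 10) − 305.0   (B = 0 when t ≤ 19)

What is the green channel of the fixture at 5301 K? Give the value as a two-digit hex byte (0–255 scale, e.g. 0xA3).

t = 5301/100 = 53.01; the t ≤ 66 branch applies.
G = 99.47·ln 53.01 − 161.1 = 99.47·3.9705 − 161.1 = 233.844.
Rounded: 234; in hex, 0xEA.

0xEA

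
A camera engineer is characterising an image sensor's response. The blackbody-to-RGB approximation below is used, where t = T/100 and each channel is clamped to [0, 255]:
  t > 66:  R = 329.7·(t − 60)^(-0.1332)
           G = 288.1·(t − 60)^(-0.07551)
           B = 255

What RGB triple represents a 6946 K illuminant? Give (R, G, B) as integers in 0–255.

t = 6946/100 = 69.46; the t > 66 branch applies.
R = 329.7·(69.46 − 60)^(-0.1332) = 329.7·9.46^(-0.1332) = 329.7·0.74133 = 244.416.
G = 288.1·(69.46 − 60)^(-0.07551) = 288.1·9.46^(-0.07551) = 288.1·0.84394 = 243.138.
B = 255 by definition for t > 66.
Rounded: (244, 243, 255).

(244, 243, 255)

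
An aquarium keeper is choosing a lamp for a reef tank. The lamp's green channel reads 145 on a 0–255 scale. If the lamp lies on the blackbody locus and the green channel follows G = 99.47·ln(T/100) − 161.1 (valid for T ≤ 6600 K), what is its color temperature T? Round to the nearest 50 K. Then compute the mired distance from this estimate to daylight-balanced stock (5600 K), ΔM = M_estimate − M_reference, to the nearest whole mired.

+287 mireds

ln t = (145 + 161.1) / 99.47 = 3.0773.
t = e^3.0773 = 21.700.
T = 100·t = 2170 K → 2150 K to the nearest 50 K.
M_estimate = 10⁶/2150 = 465.12; M_reference = 10⁶/5600 = 178.57.
ΔM = 465.12 − 178.57 = 286.54 → +287 mireds.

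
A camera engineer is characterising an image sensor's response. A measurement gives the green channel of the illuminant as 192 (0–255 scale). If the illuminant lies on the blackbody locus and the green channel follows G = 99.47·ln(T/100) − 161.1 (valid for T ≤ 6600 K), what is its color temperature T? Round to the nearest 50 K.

3500 K

ln t = (192 + 161.1) / 99.47 = 3.5498.
t = e^3.5498 = 34.807.
T = 100·t = 3481 K → 3500 K to the nearest 50 K.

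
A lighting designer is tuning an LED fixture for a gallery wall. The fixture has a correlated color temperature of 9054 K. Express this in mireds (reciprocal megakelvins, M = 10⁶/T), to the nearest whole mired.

110 mireds

M = 10⁶ / 9054 = 110.448 → 110 mireds.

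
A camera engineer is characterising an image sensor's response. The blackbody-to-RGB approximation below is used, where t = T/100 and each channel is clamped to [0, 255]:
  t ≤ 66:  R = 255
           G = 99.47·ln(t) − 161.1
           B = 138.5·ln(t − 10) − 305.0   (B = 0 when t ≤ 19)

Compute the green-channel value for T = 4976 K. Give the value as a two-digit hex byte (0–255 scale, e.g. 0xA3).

0xE4

t = 4976/100 = 49.76; the t ≤ 66 branch applies.
G = 99.47·ln 49.76 − 161.1 = 99.47·3.9072 − 161.1 = 227.550.
Rounded: 228; in hex, 0xE4.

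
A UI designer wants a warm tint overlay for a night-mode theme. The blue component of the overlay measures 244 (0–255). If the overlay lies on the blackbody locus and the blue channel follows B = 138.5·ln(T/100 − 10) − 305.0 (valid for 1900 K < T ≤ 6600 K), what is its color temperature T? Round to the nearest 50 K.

6250 K

ln(t − 10) = (244 + 305.0) / 138.5 = 3.9639.
t − 10 = e^3.9639 = 52.662, so t = 62.662.
T = 100·t = 6266 K → 6250 K to the nearest 50 K.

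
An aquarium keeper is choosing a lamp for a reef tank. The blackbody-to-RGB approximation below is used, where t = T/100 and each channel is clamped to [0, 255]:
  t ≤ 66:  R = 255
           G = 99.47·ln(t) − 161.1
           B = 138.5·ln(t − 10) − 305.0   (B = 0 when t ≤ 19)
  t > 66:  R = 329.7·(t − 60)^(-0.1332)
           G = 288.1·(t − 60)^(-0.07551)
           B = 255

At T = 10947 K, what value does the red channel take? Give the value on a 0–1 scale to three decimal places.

t = 10947/100 = 109.47; the t > 66 branch applies.
R = 329.7·(109.47 − 60)^(-0.1332) = 329.7·49.47^(-0.1332) = 329.7·0.59472 = 196.080.
On a 0–1 scale: 196.080/255 = 0.7689 → 0.769.

0.769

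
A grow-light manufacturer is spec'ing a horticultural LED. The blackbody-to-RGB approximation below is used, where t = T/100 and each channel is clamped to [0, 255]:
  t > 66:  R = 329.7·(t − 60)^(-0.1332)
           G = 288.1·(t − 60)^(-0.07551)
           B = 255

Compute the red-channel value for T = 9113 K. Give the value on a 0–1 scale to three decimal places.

0.818

t = 9113/100 = 91.13; the t > 66 branch applies.
R = 329.7·(91.13 − 60)^(-0.1332) = 329.7·31.13^(-0.1332) = 329.7·0.63257 = 208.558.
On a 0–1 scale: 208.558/255 = 0.8179 → 0.818.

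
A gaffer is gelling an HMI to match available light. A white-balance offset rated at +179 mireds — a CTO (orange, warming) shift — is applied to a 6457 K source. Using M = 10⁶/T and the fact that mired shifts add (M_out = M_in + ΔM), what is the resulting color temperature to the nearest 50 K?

M_in = 10⁶/6457 = 154.87 mireds.
M_out = 154.87 + (+179) = 333.87 mireds.
T_out = 10⁶/333.87 = 2995.2 K → 3000 K.

3000 K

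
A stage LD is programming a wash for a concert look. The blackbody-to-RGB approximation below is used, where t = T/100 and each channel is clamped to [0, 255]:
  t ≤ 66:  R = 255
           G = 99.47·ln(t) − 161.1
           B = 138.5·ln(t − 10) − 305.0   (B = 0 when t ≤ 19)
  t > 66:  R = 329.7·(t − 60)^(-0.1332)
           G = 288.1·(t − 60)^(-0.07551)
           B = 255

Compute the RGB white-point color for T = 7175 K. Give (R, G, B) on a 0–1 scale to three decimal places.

t = 7175/100 = 71.75; the t > 66 branch applies.
R = 329.7·(71.75 − 60)^(-0.1332) = 329.7·11.75^(-0.1332) = 329.7·0.72023 = 237.460.
G = 288.1·(71.75 − 60)^(-0.07551) = 288.1·11.75^(-0.07551) = 288.1·0.83024 = 239.191.
B = 255 by definition for t > 66.
Dividing each by 255: (0.9312, 0.9380, 1.0000) → (0.931, 0.938, 1.000).

(0.931, 0.938, 1.000)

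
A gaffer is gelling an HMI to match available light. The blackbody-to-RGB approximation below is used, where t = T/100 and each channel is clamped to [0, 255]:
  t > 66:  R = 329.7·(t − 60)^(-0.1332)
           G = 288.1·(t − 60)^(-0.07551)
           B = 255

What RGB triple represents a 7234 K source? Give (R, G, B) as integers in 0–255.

(236, 238, 255)

t = 7234/100 = 72.34; the t > 66 branch applies.
R = 329.7·(72.34 − 60)^(-0.1332) = 329.7·12.34^(-0.1332) = 329.7·0.71554 = 235.915.
G = 288.1·(72.34 − 60)^(-0.07551) = 288.1·12.34^(-0.07551) = 288.1·0.82717 = 238.308.
B = 255 by definition for t > 66.
Rounded: (236, 238, 255).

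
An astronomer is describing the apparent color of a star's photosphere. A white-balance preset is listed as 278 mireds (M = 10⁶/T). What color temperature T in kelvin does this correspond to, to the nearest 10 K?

3600 K

T = 10⁶ / 278 = 3597.12 K → 3600 K.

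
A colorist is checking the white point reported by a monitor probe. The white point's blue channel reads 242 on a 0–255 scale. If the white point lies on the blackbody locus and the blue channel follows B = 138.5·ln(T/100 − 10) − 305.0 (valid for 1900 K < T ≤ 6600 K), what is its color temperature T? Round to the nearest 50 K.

ln(t − 10) = (242 + 305.0) / 138.5 = 3.9495.
t − 10 = e^3.9495 = 51.907, so t = 61.907.
T = 100·t = 6191 K → 6200 K to the nearest 50 K.

6200 K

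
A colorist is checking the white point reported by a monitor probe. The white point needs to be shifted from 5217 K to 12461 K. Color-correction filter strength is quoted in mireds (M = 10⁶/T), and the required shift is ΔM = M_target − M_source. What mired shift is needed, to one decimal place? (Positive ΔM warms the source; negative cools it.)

M_source = 10⁶/5217 = 191.681; M_target = 10⁶/12461 = 80.250.
ΔM = 80.250 − 191.681 = -111.431 → -111.4 mireds, a cooling shift.

-111.4 mireds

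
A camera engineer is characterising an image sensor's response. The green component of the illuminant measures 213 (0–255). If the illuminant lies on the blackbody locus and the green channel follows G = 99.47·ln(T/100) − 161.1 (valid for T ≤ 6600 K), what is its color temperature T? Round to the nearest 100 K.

4300 K

ln t = (213 + 161.1) / 99.47 = 3.7609.
t = e^3.7609 = 42.989.
T = 100·t = 4299 K → 4300 K to the nearest 100 K.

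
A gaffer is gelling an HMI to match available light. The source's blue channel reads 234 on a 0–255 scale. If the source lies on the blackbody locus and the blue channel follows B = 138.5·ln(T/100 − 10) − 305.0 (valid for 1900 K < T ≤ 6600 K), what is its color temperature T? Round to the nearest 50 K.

ln(t − 10) = (234 + 305.0) / 138.5 = 3.8917.
t − 10 = e^3.8917 = 48.994, so t = 58.994.
T = 100·t = 5899 K → 5900 K to the nearest 50 K.

5900 K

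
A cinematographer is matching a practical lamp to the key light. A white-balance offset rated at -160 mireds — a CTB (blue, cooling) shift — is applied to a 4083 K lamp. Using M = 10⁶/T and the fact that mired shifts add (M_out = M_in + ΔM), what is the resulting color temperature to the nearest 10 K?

M_in = 10⁶/4083 = 244.92 mireds.
M_out = 244.92 + (-160) = 84.92 mireds.
T_out = 10⁶/84.92 = 11776.1 K → 11780 K.

11780 K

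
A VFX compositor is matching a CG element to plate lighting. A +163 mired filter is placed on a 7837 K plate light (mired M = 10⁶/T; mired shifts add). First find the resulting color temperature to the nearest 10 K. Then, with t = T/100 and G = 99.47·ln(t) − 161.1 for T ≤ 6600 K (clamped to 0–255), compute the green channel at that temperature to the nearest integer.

M_in = 10⁶/7837 = 127.60; M_out = 127.60 + (+163) = 290.60.
T_out = 10⁶/290.60 = 3441.2 K → 3440 K; t = 34.4.
G = 99.47·ln 34.4 − 161.1 = 99.47·3.5381 − 161.1 = 190.830.
Rounded: 191.

191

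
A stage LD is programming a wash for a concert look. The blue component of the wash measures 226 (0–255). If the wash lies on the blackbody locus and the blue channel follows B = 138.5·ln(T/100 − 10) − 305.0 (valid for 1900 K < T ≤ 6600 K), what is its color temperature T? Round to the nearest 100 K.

ln(t − 10) = (226 + 305.0) / 138.5 = 3.8339.
t − 10 = e^3.8339 = 46.244, so t = 56.244.
T = 100·t = 5624 K → 5600 K to the nearest 100 K.

5600 K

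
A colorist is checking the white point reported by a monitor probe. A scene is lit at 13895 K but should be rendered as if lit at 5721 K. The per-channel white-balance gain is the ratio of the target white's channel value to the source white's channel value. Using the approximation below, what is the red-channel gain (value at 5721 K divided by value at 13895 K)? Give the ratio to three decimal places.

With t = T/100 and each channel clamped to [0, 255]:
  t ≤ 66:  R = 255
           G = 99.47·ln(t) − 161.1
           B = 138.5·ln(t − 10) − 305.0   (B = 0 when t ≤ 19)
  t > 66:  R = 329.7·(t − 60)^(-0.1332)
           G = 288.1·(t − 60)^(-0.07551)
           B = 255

At 13895 K (t = 138.95):
  R = 329.7·(138.95 − 60)^(-0.1332) = 329.7·78.95^(-0.1332) = 329.7·0.55882 = 184.243.
At 5721 K (t = 57.21):
  R = 255 by definition for t ≤ 66.
Gain = 255.000 / 184.243 = 1.3840 → 1.384.

1.384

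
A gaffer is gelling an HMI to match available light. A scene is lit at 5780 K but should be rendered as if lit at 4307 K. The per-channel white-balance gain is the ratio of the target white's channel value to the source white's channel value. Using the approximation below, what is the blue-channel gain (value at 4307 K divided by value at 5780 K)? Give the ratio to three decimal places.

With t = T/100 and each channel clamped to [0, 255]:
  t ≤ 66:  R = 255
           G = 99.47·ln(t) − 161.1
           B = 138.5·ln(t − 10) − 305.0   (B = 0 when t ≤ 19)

At 5780 K (t = 57.8):
  B = 138.5·ln(57.8 − 10) − 305.0 = 138.5·ln 47.8 − 305.0 = 138.5·3.8670 − 305.0 = 230.583.
At 4307 K (t = 43.07):
  B = 138.5·ln(43.07 − 10) − 305.0 = 138.5·ln 33.07 − 305.0 = 138.5·3.4986 − 305.0 = 179.560.
Gain = 179.560 / 230.583 = 0.7787 → 0.779.

0.779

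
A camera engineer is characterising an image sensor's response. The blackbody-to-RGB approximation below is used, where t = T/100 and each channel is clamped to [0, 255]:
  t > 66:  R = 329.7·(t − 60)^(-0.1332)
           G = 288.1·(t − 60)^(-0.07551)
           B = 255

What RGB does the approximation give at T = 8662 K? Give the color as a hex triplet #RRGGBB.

#D5E1FF

t = 8662/100 = 86.62; the t > 66 branch applies.
R = 329.7·(86.62 − 60)^(-0.1332) = 329.7·26.62^(-0.1332) = 329.7·0.64590 = 212.952.
G = 288.1·(86.62 − 60)^(-0.07551) = 288.1·26.62^(-0.07551) = 288.1·0.78052 = 224.867.
B = 255 by definition for t > 66.
Rounded: (213, 225, 255).
In hex: #D5E1FF.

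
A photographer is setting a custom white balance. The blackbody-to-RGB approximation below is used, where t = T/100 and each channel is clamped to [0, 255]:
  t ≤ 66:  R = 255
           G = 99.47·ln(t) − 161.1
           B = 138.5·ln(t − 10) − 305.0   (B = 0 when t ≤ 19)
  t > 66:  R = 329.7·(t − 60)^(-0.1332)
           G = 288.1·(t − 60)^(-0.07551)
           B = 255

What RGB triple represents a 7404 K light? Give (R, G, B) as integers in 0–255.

t = 7404/100 = 74.04; the t > 66 branch applies.
R = 329.7·(74.04 − 60)^(-0.1332) = 329.7·14.04^(-0.1332) = 329.7·0.70335 = 231.894.
G = 288.1·(74.04 − 60)^(-0.07551) = 288.1·14.04^(-0.07551) = 288.1·0.81915 = 235.997.
B = 255 by definition for t > 66.
Rounded: (232, 236, 255).

(232, 236, 255)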